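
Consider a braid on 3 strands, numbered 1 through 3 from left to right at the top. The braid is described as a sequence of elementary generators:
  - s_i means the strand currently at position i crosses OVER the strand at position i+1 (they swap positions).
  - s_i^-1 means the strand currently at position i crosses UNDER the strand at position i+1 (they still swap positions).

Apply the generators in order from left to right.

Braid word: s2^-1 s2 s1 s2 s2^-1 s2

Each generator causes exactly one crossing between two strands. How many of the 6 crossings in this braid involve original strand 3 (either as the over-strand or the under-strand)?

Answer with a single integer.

Gen 1: crossing 2x3. Involves strand 3? yes. Count so far: 1
Gen 2: crossing 3x2. Involves strand 3? yes. Count so far: 2
Gen 3: crossing 1x2. Involves strand 3? no. Count so far: 2
Gen 4: crossing 1x3. Involves strand 3? yes. Count so far: 3
Gen 5: crossing 3x1. Involves strand 3? yes. Count so far: 4
Gen 6: crossing 1x3. Involves strand 3? yes. Count so far: 5

Answer: 5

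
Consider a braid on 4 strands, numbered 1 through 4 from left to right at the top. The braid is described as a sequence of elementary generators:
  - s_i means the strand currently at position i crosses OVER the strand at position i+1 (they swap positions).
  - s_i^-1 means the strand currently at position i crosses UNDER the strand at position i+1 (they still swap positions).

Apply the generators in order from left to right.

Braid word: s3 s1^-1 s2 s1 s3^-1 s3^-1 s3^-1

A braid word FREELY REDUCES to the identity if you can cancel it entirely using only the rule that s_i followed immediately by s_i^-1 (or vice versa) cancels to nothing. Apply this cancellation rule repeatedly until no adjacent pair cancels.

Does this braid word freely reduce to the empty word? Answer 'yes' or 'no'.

Gen 1 (s3): push. Stack: [s3]
Gen 2 (s1^-1): push. Stack: [s3 s1^-1]
Gen 3 (s2): push. Stack: [s3 s1^-1 s2]
Gen 4 (s1): push. Stack: [s3 s1^-1 s2 s1]
Gen 5 (s3^-1): push. Stack: [s3 s1^-1 s2 s1 s3^-1]
Gen 6 (s3^-1): push. Stack: [s3 s1^-1 s2 s1 s3^-1 s3^-1]
Gen 7 (s3^-1): push. Stack: [s3 s1^-1 s2 s1 s3^-1 s3^-1 s3^-1]
Reduced word: s3 s1^-1 s2 s1 s3^-1 s3^-1 s3^-1

Answer: no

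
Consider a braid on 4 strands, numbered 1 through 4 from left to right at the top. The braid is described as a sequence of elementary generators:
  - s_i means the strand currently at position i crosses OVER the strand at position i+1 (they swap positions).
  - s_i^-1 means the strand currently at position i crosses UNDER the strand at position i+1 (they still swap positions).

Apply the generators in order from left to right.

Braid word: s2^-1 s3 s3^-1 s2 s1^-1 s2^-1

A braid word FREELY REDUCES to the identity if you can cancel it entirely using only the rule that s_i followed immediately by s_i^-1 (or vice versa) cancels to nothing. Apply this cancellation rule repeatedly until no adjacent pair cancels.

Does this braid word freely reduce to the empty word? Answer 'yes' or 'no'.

Answer: no

Derivation:
Gen 1 (s2^-1): push. Stack: [s2^-1]
Gen 2 (s3): push. Stack: [s2^-1 s3]
Gen 3 (s3^-1): cancels prior s3. Stack: [s2^-1]
Gen 4 (s2): cancels prior s2^-1. Stack: []
Gen 5 (s1^-1): push. Stack: [s1^-1]
Gen 6 (s2^-1): push. Stack: [s1^-1 s2^-1]
Reduced word: s1^-1 s2^-1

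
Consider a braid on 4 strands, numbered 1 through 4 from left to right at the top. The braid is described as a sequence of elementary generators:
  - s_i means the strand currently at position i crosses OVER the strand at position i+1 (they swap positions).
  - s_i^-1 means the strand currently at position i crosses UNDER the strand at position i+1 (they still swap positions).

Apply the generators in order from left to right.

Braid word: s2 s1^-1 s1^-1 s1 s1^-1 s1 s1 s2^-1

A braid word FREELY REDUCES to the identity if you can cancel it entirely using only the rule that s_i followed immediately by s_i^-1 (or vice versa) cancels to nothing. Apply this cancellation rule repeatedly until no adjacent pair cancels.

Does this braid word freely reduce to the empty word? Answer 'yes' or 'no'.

Answer: yes

Derivation:
Gen 1 (s2): push. Stack: [s2]
Gen 2 (s1^-1): push. Stack: [s2 s1^-1]
Gen 3 (s1^-1): push. Stack: [s2 s1^-1 s1^-1]
Gen 4 (s1): cancels prior s1^-1. Stack: [s2 s1^-1]
Gen 5 (s1^-1): push. Stack: [s2 s1^-1 s1^-1]
Gen 6 (s1): cancels prior s1^-1. Stack: [s2 s1^-1]
Gen 7 (s1): cancels prior s1^-1. Stack: [s2]
Gen 8 (s2^-1): cancels prior s2. Stack: []
Reduced word: (empty)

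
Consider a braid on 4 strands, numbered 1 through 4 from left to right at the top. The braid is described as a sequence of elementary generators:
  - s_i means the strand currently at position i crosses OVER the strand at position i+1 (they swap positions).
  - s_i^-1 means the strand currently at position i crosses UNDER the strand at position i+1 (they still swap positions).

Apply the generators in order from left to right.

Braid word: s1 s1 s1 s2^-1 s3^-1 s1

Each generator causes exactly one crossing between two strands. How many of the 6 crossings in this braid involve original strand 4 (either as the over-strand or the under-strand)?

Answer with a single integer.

Answer: 1

Derivation:
Gen 1: crossing 1x2. Involves strand 4? no. Count so far: 0
Gen 2: crossing 2x1. Involves strand 4? no. Count so far: 0
Gen 3: crossing 1x2. Involves strand 4? no. Count so far: 0
Gen 4: crossing 1x3. Involves strand 4? no. Count so far: 0
Gen 5: crossing 1x4. Involves strand 4? yes. Count so far: 1
Gen 6: crossing 2x3. Involves strand 4? no. Count so far: 1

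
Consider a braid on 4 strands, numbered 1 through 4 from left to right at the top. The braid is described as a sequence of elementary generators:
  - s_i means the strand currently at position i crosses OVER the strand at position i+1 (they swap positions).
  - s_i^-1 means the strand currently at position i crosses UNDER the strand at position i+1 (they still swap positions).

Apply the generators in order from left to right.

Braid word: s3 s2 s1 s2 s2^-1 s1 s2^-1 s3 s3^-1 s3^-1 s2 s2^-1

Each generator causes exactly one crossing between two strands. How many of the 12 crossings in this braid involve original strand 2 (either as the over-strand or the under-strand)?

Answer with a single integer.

Gen 1: crossing 3x4. Involves strand 2? no. Count so far: 0
Gen 2: crossing 2x4. Involves strand 2? yes. Count so far: 1
Gen 3: crossing 1x4. Involves strand 2? no. Count so far: 1
Gen 4: crossing 1x2. Involves strand 2? yes. Count so far: 2
Gen 5: crossing 2x1. Involves strand 2? yes. Count so far: 3
Gen 6: crossing 4x1. Involves strand 2? no. Count so far: 3
Gen 7: crossing 4x2. Involves strand 2? yes. Count so far: 4
Gen 8: crossing 4x3. Involves strand 2? no. Count so far: 4
Gen 9: crossing 3x4. Involves strand 2? no. Count so far: 4
Gen 10: crossing 4x3. Involves strand 2? no. Count so far: 4
Gen 11: crossing 2x3. Involves strand 2? yes. Count so far: 5
Gen 12: crossing 3x2. Involves strand 2? yes. Count so far: 6

Answer: 6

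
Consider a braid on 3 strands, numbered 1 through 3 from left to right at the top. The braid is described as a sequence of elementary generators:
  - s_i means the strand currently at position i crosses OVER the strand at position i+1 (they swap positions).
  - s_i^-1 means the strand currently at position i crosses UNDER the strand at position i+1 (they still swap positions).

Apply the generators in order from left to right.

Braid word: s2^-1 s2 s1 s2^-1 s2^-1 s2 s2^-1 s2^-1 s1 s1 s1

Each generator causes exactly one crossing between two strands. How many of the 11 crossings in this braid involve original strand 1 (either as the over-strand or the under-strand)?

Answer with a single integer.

Gen 1: crossing 2x3. Involves strand 1? no. Count so far: 0
Gen 2: crossing 3x2. Involves strand 1? no. Count so far: 0
Gen 3: crossing 1x2. Involves strand 1? yes. Count so far: 1
Gen 4: crossing 1x3. Involves strand 1? yes. Count so far: 2
Gen 5: crossing 3x1. Involves strand 1? yes. Count so far: 3
Gen 6: crossing 1x3. Involves strand 1? yes. Count so far: 4
Gen 7: crossing 3x1. Involves strand 1? yes. Count so far: 5
Gen 8: crossing 1x3. Involves strand 1? yes. Count so far: 6
Gen 9: crossing 2x3. Involves strand 1? no. Count so far: 6
Gen 10: crossing 3x2. Involves strand 1? no. Count so far: 6
Gen 11: crossing 2x3. Involves strand 1? no. Count so far: 6

Answer: 6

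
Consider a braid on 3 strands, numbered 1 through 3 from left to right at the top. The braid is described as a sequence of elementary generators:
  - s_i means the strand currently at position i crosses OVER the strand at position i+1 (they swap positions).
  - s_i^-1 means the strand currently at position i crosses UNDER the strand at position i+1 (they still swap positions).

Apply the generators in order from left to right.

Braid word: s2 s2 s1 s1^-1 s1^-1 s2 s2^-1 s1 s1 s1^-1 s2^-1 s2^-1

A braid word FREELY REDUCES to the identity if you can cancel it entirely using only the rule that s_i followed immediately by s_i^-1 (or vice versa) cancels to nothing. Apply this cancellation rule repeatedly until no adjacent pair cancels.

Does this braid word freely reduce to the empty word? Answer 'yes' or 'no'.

Answer: yes

Derivation:
Gen 1 (s2): push. Stack: [s2]
Gen 2 (s2): push. Stack: [s2 s2]
Gen 3 (s1): push. Stack: [s2 s2 s1]
Gen 4 (s1^-1): cancels prior s1. Stack: [s2 s2]
Gen 5 (s1^-1): push. Stack: [s2 s2 s1^-1]
Gen 6 (s2): push. Stack: [s2 s2 s1^-1 s2]
Gen 7 (s2^-1): cancels prior s2. Stack: [s2 s2 s1^-1]
Gen 8 (s1): cancels prior s1^-1. Stack: [s2 s2]
Gen 9 (s1): push. Stack: [s2 s2 s1]
Gen 10 (s1^-1): cancels prior s1. Stack: [s2 s2]
Gen 11 (s2^-1): cancels prior s2. Stack: [s2]
Gen 12 (s2^-1): cancels prior s2. Stack: []
Reduced word: (empty)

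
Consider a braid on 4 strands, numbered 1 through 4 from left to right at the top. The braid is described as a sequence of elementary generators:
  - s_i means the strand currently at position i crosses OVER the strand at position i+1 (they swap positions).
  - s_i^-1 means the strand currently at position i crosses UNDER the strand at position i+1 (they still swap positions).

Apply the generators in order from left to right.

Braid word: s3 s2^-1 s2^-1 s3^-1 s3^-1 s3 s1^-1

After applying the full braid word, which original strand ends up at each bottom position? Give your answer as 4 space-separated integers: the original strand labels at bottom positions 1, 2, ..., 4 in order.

Answer: 2 1 3 4

Derivation:
Gen 1 (s3): strand 3 crosses over strand 4. Perm now: [1 2 4 3]
Gen 2 (s2^-1): strand 2 crosses under strand 4. Perm now: [1 4 2 3]
Gen 3 (s2^-1): strand 4 crosses under strand 2. Perm now: [1 2 4 3]
Gen 4 (s3^-1): strand 4 crosses under strand 3. Perm now: [1 2 3 4]
Gen 5 (s3^-1): strand 3 crosses under strand 4. Perm now: [1 2 4 3]
Gen 6 (s3): strand 4 crosses over strand 3. Perm now: [1 2 3 4]
Gen 7 (s1^-1): strand 1 crosses under strand 2. Perm now: [2 1 3 4]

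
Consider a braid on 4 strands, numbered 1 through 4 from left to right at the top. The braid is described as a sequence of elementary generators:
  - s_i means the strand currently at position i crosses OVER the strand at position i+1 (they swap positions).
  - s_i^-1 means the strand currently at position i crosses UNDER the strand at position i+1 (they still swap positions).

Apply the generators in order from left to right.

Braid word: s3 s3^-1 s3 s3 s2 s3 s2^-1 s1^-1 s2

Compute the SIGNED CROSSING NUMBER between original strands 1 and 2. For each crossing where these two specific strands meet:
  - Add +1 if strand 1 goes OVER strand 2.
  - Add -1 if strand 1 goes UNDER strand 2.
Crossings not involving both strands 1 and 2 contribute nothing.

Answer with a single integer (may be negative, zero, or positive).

Gen 1: crossing 3x4. Both 1&2? no. Sum: 0
Gen 2: crossing 4x3. Both 1&2? no. Sum: 0
Gen 3: crossing 3x4. Both 1&2? no. Sum: 0
Gen 4: crossing 4x3. Both 1&2? no. Sum: 0
Gen 5: crossing 2x3. Both 1&2? no. Sum: 0
Gen 6: crossing 2x4. Both 1&2? no. Sum: 0
Gen 7: crossing 3x4. Both 1&2? no. Sum: 0
Gen 8: crossing 1x4. Both 1&2? no. Sum: 0
Gen 9: crossing 1x3. Both 1&2? no. Sum: 0

Answer: 0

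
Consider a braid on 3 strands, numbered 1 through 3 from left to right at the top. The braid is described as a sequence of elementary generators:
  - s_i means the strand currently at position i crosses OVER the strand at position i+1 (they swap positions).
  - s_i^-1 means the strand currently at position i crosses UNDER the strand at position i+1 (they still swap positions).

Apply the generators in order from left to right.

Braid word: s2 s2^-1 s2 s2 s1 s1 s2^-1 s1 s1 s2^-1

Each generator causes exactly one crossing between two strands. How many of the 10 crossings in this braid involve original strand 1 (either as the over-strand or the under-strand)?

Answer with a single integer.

Gen 1: crossing 2x3. Involves strand 1? no. Count so far: 0
Gen 2: crossing 3x2. Involves strand 1? no. Count so far: 0
Gen 3: crossing 2x3. Involves strand 1? no. Count so far: 0
Gen 4: crossing 3x2. Involves strand 1? no. Count so far: 0
Gen 5: crossing 1x2. Involves strand 1? yes. Count so far: 1
Gen 6: crossing 2x1. Involves strand 1? yes. Count so far: 2
Gen 7: crossing 2x3. Involves strand 1? no. Count so far: 2
Gen 8: crossing 1x3. Involves strand 1? yes. Count so far: 3
Gen 9: crossing 3x1. Involves strand 1? yes. Count so far: 4
Gen 10: crossing 3x2. Involves strand 1? no. Count so far: 4

Answer: 4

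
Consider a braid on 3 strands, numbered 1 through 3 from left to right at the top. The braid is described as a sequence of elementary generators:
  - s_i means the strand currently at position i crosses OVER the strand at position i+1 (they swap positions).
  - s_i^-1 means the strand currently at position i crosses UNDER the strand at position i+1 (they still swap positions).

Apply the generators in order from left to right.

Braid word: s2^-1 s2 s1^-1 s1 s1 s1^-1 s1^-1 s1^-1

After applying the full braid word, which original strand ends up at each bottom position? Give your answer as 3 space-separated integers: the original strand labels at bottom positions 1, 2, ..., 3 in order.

Answer: 1 2 3

Derivation:
Gen 1 (s2^-1): strand 2 crosses under strand 3. Perm now: [1 3 2]
Gen 2 (s2): strand 3 crosses over strand 2. Perm now: [1 2 3]
Gen 3 (s1^-1): strand 1 crosses under strand 2. Perm now: [2 1 3]
Gen 4 (s1): strand 2 crosses over strand 1. Perm now: [1 2 3]
Gen 5 (s1): strand 1 crosses over strand 2. Perm now: [2 1 3]
Gen 6 (s1^-1): strand 2 crosses under strand 1. Perm now: [1 2 3]
Gen 7 (s1^-1): strand 1 crosses under strand 2. Perm now: [2 1 3]
Gen 8 (s1^-1): strand 2 crosses under strand 1. Perm now: [1 2 3]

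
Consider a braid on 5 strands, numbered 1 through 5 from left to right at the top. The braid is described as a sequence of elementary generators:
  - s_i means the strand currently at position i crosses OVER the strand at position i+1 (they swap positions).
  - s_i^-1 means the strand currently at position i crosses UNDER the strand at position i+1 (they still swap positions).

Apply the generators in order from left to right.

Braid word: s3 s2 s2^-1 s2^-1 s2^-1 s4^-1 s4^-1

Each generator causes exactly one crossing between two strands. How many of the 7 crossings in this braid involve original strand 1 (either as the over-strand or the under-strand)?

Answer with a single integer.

Answer: 0

Derivation:
Gen 1: crossing 3x4. Involves strand 1? no. Count so far: 0
Gen 2: crossing 2x4. Involves strand 1? no. Count so far: 0
Gen 3: crossing 4x2. Involves strand 1? no. Count so far: 0
Gen 4: crossing 2x4. Involves strand 1? no. Count so far: 0
Gen 5: crossing 4x2. Involves strand 1? no. Count so far: 0
Gen 6: crossing 3x5. Involves strand 1? no. Count so far: 0
Gen 7: crossing 5x3. Involves strand 1? no. Count so far: 0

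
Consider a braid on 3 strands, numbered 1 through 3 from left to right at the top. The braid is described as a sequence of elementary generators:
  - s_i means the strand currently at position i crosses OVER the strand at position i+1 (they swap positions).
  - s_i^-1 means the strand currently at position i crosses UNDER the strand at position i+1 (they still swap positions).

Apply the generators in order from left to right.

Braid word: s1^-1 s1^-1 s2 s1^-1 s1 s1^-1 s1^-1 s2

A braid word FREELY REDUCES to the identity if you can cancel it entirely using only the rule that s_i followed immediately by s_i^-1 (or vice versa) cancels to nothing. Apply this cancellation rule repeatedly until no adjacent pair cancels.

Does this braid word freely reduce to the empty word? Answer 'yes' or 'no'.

Answer: no

Derivation:
Gen 1 (s1^-1): push. Stack: [s1^-1]
Gen 2 (s1^-1): push. Stack: [s1^-1 s1^-1]
Gen 3 (s2): push. Stack: [s1^-1 s1^-1 s2]
Gen 4 (s1^-1): push. Stack: [s1^-1 s1^-1 s2 s1^-1]
Gen 5 (s1): cancels prior s1^-1. Stack: [s1^-1 s1^-1 s2]
Gen 6 (s1^-1): push. Stack: [s1^-1 s1^-1 s2 s1^-1]
Gen 7 (s1^-1): push. Stack: [s1^-1 s1^-1 s2 s1^-1 s1^-1]
Gen 8 (s2): push. Stack: [s1^-1 s1^-1 s2 s1^-1 s1^-1 s2]
Reduced word: s1^-1 s1^-1 s2 s1^-1 s1^-1 s2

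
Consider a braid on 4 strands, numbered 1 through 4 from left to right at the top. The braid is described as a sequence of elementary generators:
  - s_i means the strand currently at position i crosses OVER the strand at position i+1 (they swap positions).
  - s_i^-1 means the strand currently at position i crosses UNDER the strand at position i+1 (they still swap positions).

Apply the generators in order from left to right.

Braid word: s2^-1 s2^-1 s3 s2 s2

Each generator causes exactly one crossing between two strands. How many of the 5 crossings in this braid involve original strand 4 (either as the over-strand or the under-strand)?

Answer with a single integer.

Answer: 3

Derivation:
Gen 1: crossing 2x3. Involves strand 4? no. Count so far: 0
Gen 2: crossing 3x2. Involves strand 4? no. Count so far: 0
Gen 3: crossing 3x4. Involves strand 4? yes. Count so far: 1
Gen 4: crossing 2x4. Involves strand 4? yes. Count so far: 2
Gen 5: crossing 4x2. Involves strand 4? yes. Count so far: 3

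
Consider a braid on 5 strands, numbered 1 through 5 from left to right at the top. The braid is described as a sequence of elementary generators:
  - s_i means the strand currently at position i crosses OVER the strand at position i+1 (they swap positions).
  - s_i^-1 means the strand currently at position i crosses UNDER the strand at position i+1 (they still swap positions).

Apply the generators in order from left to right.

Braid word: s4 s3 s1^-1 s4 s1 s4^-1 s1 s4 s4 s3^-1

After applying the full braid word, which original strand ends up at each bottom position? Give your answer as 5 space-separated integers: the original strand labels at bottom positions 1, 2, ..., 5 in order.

Gen 1 (s4): strand 4 crosses over strand 5. Perm now: [1 2 3 5 4]
Gen 2 (s3): strand 3 crosses over strand 5. Perm now: [1 2 5 3 4]
Gen 3 (s1^-1): strand 1 crosses under strand 2. Perm now: [2 1 5 3 4]
Gen 4 (s4): strand 3 crosses over strand 4. Perm now: [2 1 5 4 3]
Gen 5 (s1): strand 2 crosses over strand 1. Perm now: [1 2 5 4 3]
Gen 6 (s4^-1): strand 4 crosses under strand 3. Perm now: [1 2 5 3 4]
Gen 7 (s1): strand 1 crosses over strand 2. Perm now: [2 1 5 3 4]
Gen 8 (s4): strand 3 crosses over strand 4. Perm now: [2 1 5 4 3]
Gen 9 (s4): strand 4 crosses over strand 3. Perm now: [2 1 5 3 4]
Gen 10 (s3^-1): strand 5 crosses under strand 3. Perm now: [2 1 3 5 4]

Answer: 2 1 3 5 4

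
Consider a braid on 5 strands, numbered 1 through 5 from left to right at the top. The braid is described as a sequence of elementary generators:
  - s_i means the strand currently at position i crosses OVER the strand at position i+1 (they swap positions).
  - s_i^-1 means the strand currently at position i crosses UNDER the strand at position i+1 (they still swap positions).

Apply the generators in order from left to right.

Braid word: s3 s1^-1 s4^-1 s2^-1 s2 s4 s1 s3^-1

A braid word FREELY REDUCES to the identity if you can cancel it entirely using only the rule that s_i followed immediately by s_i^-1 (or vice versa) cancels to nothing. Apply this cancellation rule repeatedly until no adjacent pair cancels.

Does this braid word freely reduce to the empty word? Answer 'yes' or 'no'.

Gen 1 (s3): push. Stack: [s3]
Gen 2 (s1^-1): push. Stack: [s3 s1^-1]
Gen 3 (s4^-1): push. Stack: [s3 s1^-1 s4^-1]
Gen 4 (s2^-1): push. Stack: [s3 s1^-1 s4^-1 s2^-1]
Gen 5 (s2): cancels prior s2^-1. Stack: [s3 s1^-1 s4^-1]
Gen 6 (s4): cancels prior s4^-1. Stack: [s3 s1^-1]
Gen 7 (s1): cancels prior s1^-1. Stack: [s3]
Gen 8 (s3^-1): cancels prior s3. Stack: []
Reduced word: (empty)

Answer: yes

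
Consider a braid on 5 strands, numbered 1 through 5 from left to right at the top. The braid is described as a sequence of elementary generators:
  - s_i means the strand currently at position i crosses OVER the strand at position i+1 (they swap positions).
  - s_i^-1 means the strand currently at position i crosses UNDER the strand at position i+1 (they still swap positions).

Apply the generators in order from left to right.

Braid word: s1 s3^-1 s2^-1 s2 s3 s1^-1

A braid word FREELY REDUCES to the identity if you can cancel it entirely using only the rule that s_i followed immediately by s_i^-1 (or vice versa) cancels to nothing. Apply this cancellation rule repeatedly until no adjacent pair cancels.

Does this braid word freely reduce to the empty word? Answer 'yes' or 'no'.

Gen 1 (s1): push. Stack: [s1]
Gen 2 (s3^-1): push. Stack: [s1 s3^-1]
Gen 3 (s2^-1): push. Stack: [s1 s3^-1 s2^-1]
Gen 4 (s2): cancels prior s2^-1. Stack: [s1 s3^-1]
Gen 5 (s3): cancels prior s3^-1. Stack: [s1]
Gen 6 (s1^-1): cancels prior s1. Stack: []
Reduced word: (empty)

Answer: yes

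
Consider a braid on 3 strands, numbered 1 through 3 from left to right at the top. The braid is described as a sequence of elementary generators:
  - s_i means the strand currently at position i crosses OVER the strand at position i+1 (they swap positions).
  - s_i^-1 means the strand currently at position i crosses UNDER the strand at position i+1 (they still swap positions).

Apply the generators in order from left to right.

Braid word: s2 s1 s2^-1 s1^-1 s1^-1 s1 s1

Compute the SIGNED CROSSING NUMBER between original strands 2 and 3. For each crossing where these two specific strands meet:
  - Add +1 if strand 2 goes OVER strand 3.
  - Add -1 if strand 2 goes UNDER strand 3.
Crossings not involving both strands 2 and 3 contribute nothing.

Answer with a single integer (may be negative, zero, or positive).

Gen 1: 2 over 3. Both 2&3? yes. Contrib: +1. Sum: 1
Gen 2: crossing 1x3. Both 2&3? no. Sum: 1
Gen 3: crossing 1x2. Both 2&3? no. Sum: 1
Gen 4: 3 under 2. Both 2&3? yes. Contrib: +1. Sum: 2
Gen 5: 2 under 3. Both 2&3? yes. Contrib: -1. Sum: 1
Gen 6: 3 over 2. Both 2&3? yes. Contrib: -1. Sum: 0
Gen 7: 2 over 3. Both 2&3? yes. Contrib: +1. Sum: 1

Answer: 1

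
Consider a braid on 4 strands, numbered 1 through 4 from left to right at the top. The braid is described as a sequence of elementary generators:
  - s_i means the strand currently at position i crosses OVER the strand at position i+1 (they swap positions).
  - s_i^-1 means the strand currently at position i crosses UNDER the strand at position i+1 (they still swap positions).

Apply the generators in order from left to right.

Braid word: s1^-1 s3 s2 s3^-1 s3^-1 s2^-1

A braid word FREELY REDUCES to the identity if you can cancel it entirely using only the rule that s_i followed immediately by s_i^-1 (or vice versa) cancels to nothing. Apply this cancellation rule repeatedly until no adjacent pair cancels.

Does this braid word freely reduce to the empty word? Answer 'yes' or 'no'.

Answer: no

Derivation:
Gen 1 (s1^-1): push. Stack: [s1^-1]
Gen 2 (s3): push. Stack: [s1^-1 s3]
Gen 3 (s2): push. Stack: [s1^-1 s3 s2]
Gen 4 (s3^-1): push. Stack: [s1^-1 s3 s2 s3^-1]
Gen 5 (s3^-1): push. Stack: [s1^-1 s3 s2 s3^-1 s3^-1]
Gen 6 (s2^-1): push. Stack: [s1^-1 s3 s2 s3^-1 s3^-1 s2^-1]
Reduced word: s1^-1 s3 s2 s3^-1 s3^-1 s2^-1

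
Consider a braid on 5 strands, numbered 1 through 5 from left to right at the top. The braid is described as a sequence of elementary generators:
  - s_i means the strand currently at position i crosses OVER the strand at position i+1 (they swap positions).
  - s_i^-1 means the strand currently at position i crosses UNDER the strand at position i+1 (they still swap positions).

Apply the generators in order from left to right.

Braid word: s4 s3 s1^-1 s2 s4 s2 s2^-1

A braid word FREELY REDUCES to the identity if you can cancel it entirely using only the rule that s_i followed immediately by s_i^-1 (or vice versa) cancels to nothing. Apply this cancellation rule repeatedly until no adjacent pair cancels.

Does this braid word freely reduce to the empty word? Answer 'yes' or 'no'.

Gen 1 (s4): push. Stack: [s4]
Gen 2 (s3): push. Stack: [s4 s3]
Gen 3 (s1^-1): push. Stack: [s4 s3 s1^-1]
Gen 4 (s2): push. Stack: [s4 s3 s1^-1 s2]
Gen 5 (s4): push. Stack: [s4 s3 s1^-1 s2 s4]
Gen 6 (s2): push. Stack: [s4 s3 s1^-1 s2 s4 s2]
Gen 7 (s2^-1): cancels prior s2. Stack: [s4 s3 s1^-1 s2 s4]
Reduced word: s4 s3 s1^-1 s2 s4

Answer: no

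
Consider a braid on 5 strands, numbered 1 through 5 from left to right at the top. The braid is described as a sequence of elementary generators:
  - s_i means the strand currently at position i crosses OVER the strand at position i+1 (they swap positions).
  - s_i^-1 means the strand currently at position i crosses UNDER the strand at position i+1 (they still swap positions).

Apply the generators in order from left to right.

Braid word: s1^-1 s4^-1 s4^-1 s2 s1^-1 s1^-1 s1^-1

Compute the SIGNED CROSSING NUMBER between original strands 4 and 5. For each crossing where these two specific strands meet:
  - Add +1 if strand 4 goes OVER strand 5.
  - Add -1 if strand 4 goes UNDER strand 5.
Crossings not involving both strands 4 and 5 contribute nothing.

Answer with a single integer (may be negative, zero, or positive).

Answer: 0

Derivation:
Gen 1: crossing 1x2. Both 4&5? no. Sum: 0
Gen 2: 4 under 5. Both 4&5? yes. Contrib: -1. Sum: -1
Gen 3: 5 under 4. Both 4&5? yes. Contrib: +1. Sum: 0
Gen 4: crossing 1x3. Both 4&5? no. Sum: 0
Gen 5: crossing 2x3. Both 4&5? no. Sum: 0
Gen 6: crossing 3x2. Both 4&5? no. Sum: 0
Gen 7: crossing 2x3. Both 4&5? no. Sum: 0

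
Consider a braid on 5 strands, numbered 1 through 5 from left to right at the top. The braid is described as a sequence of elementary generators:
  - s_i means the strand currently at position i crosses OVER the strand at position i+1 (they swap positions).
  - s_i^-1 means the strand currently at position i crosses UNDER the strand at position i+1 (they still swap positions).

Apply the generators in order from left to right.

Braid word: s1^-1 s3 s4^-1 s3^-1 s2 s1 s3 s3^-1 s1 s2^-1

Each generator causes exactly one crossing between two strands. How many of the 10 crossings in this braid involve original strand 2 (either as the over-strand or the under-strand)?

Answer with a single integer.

Answer: 3

Derivation:
Gen 1: crossing 1x2. Involves strand 2? yes. Count so far: 1
Gen 2: crossing 3x4. Involves strand 2? no. Count so far: 1
Gen 3: crossing 3x5. Involves strand 2? no. Count so far: 1
Gen 4: crossing 4x5. Involves strand 2? no. Count so far: 1
Gen 5: crossing 1x5. Involves strand 2? no. Count so far: 1
Gen 6: crossing 2x5. Involves strand 2? yes. Count so far: 2
Gen 7: crossing 1x4. Involves strand 2? no. Count so far: 2
Gen 8: crossing 4x1. Involves strand 2? no. Count so far: 2
Gen 9: crossing 5x2. Involves strand 2? yes. Count so far: 3
Gen 10: crossing 5x1. Involves strand 2? no. Count so far: 3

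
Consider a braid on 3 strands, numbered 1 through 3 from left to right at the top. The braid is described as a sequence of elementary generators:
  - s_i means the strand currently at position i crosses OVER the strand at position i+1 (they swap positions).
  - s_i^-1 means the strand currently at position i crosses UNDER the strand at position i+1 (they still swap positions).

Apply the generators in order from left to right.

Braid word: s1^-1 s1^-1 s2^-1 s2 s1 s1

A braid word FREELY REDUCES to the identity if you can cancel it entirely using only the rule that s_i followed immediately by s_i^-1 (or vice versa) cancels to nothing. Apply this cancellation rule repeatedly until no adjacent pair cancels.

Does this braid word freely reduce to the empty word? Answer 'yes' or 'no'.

Answer: yes

Derivation:
Gen 1 (s1^-1): push. Stack: [s1^-1]
Gen 2 (s1^-1): push. Stack: [s1^-1 s1^-1]
Gen 3 (s2^-1): push. Stack: [s1^-1 s1^-1 s2^-1]
Gen 4 (s2): cancels prior s2^-1. Stack: [s1^-1 s1^-1]
Gen 5 (s1): cancels prior s1^-1. Stack: [s1^-1]
Gen 6 (s1): cancels prior s1^-1. Stack: []
Reduced word: (empty)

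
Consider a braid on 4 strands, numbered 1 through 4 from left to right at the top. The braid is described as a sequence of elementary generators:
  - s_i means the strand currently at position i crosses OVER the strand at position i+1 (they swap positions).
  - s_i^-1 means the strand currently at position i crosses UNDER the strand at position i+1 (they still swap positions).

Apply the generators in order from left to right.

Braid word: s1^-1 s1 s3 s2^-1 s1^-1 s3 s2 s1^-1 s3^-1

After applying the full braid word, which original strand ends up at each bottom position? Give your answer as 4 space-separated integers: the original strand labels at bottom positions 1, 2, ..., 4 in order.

Answer: 3 4 2 1

Derivation:
Gen 1 (s1^-1): strand 1 crosses under strand 2. Perm now: [2 1 3 4]
Gen 2 (s1): strand 2 crosses over strand 1. Perm now: [1 2 3 4]
Gen 3 (s3): strand 3 crosses over strand 4. Perm now: [1 2 4 3]
Gen 4 (s2^-1): strand 2 crosses under strand 4. Perm now: [1 4 2 3]
Gen 5 (s1^-1): strand 1 crosses under strand 4. Perm now: [4 1 2 3]
Gen 6 (s3): strand 2 crosses over strand 3. Perm now: [4 1 3 2]
Gen 7 (s2): strand 1 crosses over strand 3. Perm now: [4 3 1 2]
Gen 8 (s1^-1): strand 4 crosses under strand 3. Perm now: [3 4 1 2]
Gen 9 (s3^-1): strand 1 crosses under strand 2. Perm now: [3 4 2 1]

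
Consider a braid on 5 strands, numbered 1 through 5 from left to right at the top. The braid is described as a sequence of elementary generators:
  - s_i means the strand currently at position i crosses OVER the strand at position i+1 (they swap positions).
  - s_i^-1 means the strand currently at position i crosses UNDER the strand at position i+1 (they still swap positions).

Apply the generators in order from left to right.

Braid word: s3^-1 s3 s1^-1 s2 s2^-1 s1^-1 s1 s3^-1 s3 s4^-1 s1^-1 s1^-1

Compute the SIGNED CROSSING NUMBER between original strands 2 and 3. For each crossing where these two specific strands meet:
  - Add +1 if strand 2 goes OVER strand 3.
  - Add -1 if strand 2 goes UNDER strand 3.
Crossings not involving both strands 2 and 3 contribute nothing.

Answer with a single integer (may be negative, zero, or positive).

Answer: 0

Derivation:
Gen 1: crossing 3x4. Both 2&3? no. Sum: 0
Gen 2: crossing 4x3. Both 2&3? no. Sum: 0
Gen 3: crossing 1x2. Both 2&3? no. Sum: 0
Gen 4: crossing 1x3. Both 2&3? no. Sum: 0
Gen 5: crossing 3x1. Both 2&3? no. Sum: 0
Gen 6: crossing 2x1. Both 2&3? no. Sum: 0
Gen 7: crossing 1x2. Both 2&3? no. Sum: 0
Gen 8: crossing 3x4. Both 2&3? no. Sum: 0
Gen 9: crossing 4x3. Both 2&3? no. Sum: 0
Gen 10: crossing 4x5. Both 2&3? no. Sum: 0
Gen 11: crossing 2x1. Both 2&3? no. Sum: 0
Gen 12: crossing 1x2. Both 2&3? no. Sum: 0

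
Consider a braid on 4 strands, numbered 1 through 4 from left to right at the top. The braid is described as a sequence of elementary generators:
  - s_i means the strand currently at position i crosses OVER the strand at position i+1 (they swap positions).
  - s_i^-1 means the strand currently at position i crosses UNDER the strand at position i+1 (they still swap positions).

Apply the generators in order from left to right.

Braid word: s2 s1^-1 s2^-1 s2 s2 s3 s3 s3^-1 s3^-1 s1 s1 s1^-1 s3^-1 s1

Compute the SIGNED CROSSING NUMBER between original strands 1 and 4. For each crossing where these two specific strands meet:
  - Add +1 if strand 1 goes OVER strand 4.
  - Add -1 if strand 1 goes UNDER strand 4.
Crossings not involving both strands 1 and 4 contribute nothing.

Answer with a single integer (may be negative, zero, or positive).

Gen 1: crossing 2x3. Both 1&4? no. Sum: 0
Gen 2: crossing 1x3. Both 1&4? no. Sum: 0
Gen 3: crossing 1x2. Both 1&4? no. Sum: 0
Gen 4: crossing 2x1. Both 1&4? no. Sum: 0
Gen 5: crossing 1x2. Both 1&4? no. Sum: 0
Gen 6: 1 over 4. Both 1&4? yes. Contrib: +1. Sum: 1
Gen 7: 4 over 1. Both 1&4? yes. Contrib: -1. Sum: 0
Gen 8: 1 under 4. Both 1&4? yes. Contrib: -1. Sum: -1
Gen 9: 4 under 1. Both 1&4? yes. Contrib: +1. Sum: 0
Gen 10: crossing 3x2. Both 1&4? no. Sum: 0
Gen 11: crossing 2x3. Both 1&4? no. Sum: 0
Gen 12: crossing 3x2. Both 1&4? no. Sum: 0
Gen 13: 1 under 4. Both 1&4? yes. Contrib: -1. Sum: -1
Gen 14: crossing 2x3. Both 1&4? no. Sum: -1

Answer: -1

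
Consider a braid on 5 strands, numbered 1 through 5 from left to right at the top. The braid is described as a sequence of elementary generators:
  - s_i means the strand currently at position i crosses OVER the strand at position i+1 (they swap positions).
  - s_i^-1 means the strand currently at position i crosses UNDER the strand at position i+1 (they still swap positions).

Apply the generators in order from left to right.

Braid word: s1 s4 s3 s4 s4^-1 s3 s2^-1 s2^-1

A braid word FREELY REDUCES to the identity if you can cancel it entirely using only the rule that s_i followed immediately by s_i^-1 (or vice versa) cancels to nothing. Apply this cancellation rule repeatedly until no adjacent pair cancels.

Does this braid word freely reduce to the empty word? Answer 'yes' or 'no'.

Answer: no

Derivation:
Gen 1 (s1): push. Stack: [s1]
Gen 2 (s4): push. Stack: [s1 s4]
Gen 3 (s3): push. Stack: [s1 s4 s3]
Gen 4 (s4): push. Stack: [s1 s4 s3 s4]
Gen 5 (s4^-1): cancels prior s4. Stack: [s1 s4 s3]
Gen 6 (s3): push. Stack: [s1 s4 s3 s3]
Gen 7 (s2^-1): push. Stack: [s1 s4 s3 s3 s2^-1]
Gen 8 (s2^-1): push. Stack: [s1 s4 s3 s3 s2^-1 s2^-1]
Reduced word: s1 s4 s3 s3 s2^-1 s2^-1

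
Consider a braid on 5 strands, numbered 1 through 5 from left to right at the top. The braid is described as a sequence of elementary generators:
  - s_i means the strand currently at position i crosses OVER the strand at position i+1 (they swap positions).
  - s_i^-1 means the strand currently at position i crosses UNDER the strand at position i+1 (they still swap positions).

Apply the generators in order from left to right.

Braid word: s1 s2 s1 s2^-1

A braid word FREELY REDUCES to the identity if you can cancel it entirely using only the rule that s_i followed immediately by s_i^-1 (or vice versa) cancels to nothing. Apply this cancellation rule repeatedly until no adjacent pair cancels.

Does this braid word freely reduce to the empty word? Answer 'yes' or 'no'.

Answer: no

Derivation:
Gen 1 (s1): push. Stack: [s1]
Gen 2 (s2): push. Stack: [s1 s2]
Gen 3 (s1): push. Stack: [s1 s2 s1]
Gen 4 (s2^-1): push. Stack: [s1 s2 s1 s2^-1]
Reduced word: s1 s2 s1 s2^-1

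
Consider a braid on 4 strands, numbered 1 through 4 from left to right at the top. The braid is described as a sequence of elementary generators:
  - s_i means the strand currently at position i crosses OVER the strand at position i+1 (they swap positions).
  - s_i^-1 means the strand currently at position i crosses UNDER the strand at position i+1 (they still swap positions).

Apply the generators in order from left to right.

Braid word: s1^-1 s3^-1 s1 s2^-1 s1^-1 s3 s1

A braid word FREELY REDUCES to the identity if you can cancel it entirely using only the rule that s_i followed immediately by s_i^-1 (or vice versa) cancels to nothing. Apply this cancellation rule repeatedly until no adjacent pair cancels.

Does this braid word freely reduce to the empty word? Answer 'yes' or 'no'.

Answer: no

Derivation:
Gen 1 (s1^-1): push. Stack: [s1^-1]
Gen 2 (s3^-1): push. Stack: [s1^-1 s3^-1]
Gen 3 (s1): push. Stack: [s1^-1 s3^-1 s1]
Gen 4 (s2^-1): push. Stack: [s1^-1 s3^-1 s1 s2^-1]
Gen 5 (s1^-1): push. Stack: [s1^-1 s3^-1 s1 s2^-1 s1^-1]
Gen 6 (s3): push. Stack: [s1^-1 s3^-1 s1 s2^-1 s1^-1 s3]
Gen 7 (s1): push. Stack: [s1^-1 s3^-1 s1 s2^-1 s1^-1 s3 s1]
Reduced word: s1^-1 s3^-1 s1 s2^-1 s1^-1 s3 s1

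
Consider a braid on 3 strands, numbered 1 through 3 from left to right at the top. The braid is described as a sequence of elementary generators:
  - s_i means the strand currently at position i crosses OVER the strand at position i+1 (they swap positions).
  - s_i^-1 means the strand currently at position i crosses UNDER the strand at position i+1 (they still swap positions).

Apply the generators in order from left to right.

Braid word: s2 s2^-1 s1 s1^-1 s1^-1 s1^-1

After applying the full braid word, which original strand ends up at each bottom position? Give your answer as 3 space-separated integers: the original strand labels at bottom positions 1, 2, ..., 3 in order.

Gen 1 (s2): strand 2 crosses over strand 3. Perm now: [1 3 2]
Gen 2 (s2^-1): strand 3 crosses under strand 2. Perm now: [1 2 3]
Gen 3 (s1): strand 1 crosses over strand 2. Perm now: [2 1 3]
Gen 4 (s1^-1): strand 2 crosses under strand 1. Perm now: [1 2 3]
Gen 5 (s1^-1): strand 1 crosses under strand 2. Perm now: [2 1 3]
Gen 6 (s1^-1): strand 2 crosses under strand 1. Perm now: [1 2 3]

Answer: 1 2 3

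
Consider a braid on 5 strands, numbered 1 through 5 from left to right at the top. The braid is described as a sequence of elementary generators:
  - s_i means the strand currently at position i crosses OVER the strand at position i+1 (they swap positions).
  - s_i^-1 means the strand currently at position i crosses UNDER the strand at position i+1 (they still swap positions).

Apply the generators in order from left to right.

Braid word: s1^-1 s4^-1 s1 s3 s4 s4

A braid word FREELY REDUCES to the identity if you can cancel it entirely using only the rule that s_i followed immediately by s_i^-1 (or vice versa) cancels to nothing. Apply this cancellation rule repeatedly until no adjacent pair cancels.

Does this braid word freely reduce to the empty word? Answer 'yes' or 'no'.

Gen 1 (s1^-1): push. Stack: [s1^-1]
Gen 2 (s4^-1): push. Stack: [s1^-1 s4^-1]
Gen 3 (s1): push. Stack: [s1^-1 s4^-1 s1]
Gen 4 (s3): push. Stack: [s1^-1 s4^-1 s1 s3]
Gen 5 (s4): push. Stack: [s1^-1 s4^-1 s1 s3 s4]
Gen 6 (s4): push. Stack: [s1^-1 s4^-1 s1 s3 s4 s4]
Reduced word: s1^-1 s4^-1 s1 s3 s4 s4

Answer: no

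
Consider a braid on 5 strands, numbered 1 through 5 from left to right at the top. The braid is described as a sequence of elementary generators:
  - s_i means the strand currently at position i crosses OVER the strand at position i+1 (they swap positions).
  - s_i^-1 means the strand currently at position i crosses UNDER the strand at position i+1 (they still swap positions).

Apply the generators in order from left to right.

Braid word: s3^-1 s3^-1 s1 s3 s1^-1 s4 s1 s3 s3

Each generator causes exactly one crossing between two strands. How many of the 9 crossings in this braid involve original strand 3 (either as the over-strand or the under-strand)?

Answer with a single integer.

Gen 1: crossing 3x4. Involves strand 3? yes. Count so far: 1
Gen 2: crossing 4x3. Involves strand 3? yes. Count so far: 2
Gen 3: crossing 1x2. Involves strand 3? no. Count so far: 2
Gen 4: crossing 3x4. Involves strand 3? yes. Count so far: 3
Gen 5: crossing 2x1. Involves strand 3? no. Count so far: 3
Gen 6: crossing 3x5. Involves strand 3? yes. Count so far: 4
Gen 7: crossing 1x2. Involves strand 3? no. Count so far: 4
Gen 8: crossing 4x5. Involves strand 3? no. Count so far: 4
Gen 9: crossing 5x4. Involves strand 3? no. Count so far: 4

Answer: 4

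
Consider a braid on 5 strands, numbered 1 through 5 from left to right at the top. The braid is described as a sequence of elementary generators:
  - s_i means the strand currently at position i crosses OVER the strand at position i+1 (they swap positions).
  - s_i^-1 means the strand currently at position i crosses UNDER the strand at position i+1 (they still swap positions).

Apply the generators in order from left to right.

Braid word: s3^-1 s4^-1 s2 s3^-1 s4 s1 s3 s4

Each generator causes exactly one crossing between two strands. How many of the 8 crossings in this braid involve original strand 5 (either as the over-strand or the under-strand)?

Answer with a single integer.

Answer: 4

Derivation:
Gen 1: crossing 3x4. Involves strand 5? no. Count so far: 0
Gen 2: crossing 3x5. Involves strand 5? yes. Count so far: 1
Gen 3: crossing 2x4. Involves strand 5? no. Count so far: 1
Gen 4: crossing 2x5. Involves strand 5? yes. Count so far: 2
Gen 5: crossing 2x3. Involves strand 5? no. Count so far: 2
Gen 6: crossing 1x4. Involves strand 5? no. Count so far: 2
Gen 7: crossing 5x3. Involves strand 5? yes. Count so far: 3
Gen 8: crossing 5x2. Involves strand 5? yes. Count so far: 4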